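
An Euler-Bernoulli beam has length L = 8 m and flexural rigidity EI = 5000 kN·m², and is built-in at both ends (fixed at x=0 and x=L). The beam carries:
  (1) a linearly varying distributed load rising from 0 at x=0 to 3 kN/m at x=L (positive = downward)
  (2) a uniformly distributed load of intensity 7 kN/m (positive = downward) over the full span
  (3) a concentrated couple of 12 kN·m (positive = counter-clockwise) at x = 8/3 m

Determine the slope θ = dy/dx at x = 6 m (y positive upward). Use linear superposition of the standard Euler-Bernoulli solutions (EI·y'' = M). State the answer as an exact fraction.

θ(6) = 603/100000 rad

Load 1 — triangular load w₀=3 kN/m (0→w₀ over full span):
  θ_1 = -w₀(2x(L-x)(L-2x)(x+2L)+x²(L-x)²)/(120LEI) = -3·(2·6·(8-6)·(8-2·6)·(6+2·8)+6²·(8-6)²)/(120·8·5000) = 123/100000 rad
Load 2 — uniform load w=7 kN/m over full span:
  θ_2 = -wx(L-x)(L-2x)/(12EI) = -7·6·(8-6)·(8-2·6)/(12·5000) = 7/1250 rad
Load 3 — applied couple M₀=12 kN·m at a=8/3 m (b=L-a=16/3):
  θ_3 = (R_Ax²/2 - M_Ax - M₀(x-a))/EI  [x>a] with R_A=2, M_A=0 = (2·6²/2 - 0·6 - 12·(6-(8/3)))/5000 = -1/1250 rad
Superposition: θ = Σ θ_i = 603/100000 rad ≈ 0.006030 rad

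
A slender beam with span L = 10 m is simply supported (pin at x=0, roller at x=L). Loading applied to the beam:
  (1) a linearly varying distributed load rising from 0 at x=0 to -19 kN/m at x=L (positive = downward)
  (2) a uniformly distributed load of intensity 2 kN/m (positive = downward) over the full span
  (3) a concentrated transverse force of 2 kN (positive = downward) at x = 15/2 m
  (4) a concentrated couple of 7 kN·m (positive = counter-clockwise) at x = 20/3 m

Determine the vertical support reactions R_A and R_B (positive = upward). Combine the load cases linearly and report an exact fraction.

R_A = -307/15 kN, R_B = -788/15 kN

Load 1 — triangular load w₀=-19 kN/m (0→w₀ over full span):
  R_A = w₀L/6 = (-19)·10/6 = -95/3 kN
  R_B = w₀L/3 = (-19)·10/3 = -190/3 kN
Load 2 — uniform load w=2 kN/m over full span:
  R_A = wL/2 = 2·10/2 = 10 kN
  R_B = wL/2 = 2·10/2 = 10 kN
Load 3 — point force P=2 kN at a=15/2 m (b=L-a=5/2):
  R_A = Pb/L = 2·(5/2)/10 = 1/2 kN
  R_B = Pa/L = 2·(15/2)/10 = 3/2 kN
Load 4 — applied couple M₀=7 kN·m at a=20/3 m (b=L-a=10/3):
  R_A = M₀/L = 7/10 kN
  R_B = -M₀/L = -7/10 kN
Superposition: R_A = -307/15 kN, R_B = -788/15 kN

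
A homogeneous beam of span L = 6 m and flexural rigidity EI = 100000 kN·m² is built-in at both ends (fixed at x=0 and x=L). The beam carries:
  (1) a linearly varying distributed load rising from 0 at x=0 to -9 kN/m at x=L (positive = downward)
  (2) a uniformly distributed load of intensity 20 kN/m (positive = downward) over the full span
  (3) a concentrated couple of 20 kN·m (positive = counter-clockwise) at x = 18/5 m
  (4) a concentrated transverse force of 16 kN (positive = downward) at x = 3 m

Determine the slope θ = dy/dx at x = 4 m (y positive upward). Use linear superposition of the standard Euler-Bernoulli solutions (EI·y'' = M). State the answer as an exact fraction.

Load 1 — triangular load w₀=-9 kN/m (0→w₀ over full span):
  θ_1 = -w₀(2x(L-x)(L-2x)(x+2L)+x²(L-x)²)/(120LEI) = -(-9)·(2·4·(6-4)·(6-2·4)·(4+2·6)+4²·(6-4)²)/(120·6·100000) = -7/125000 rad
Load 2 — uniform load w=20 kN/m over full span:
  θ_2 = -wx(L-x)(L-2x)/(12EI) = -20·4·(6-4)·(6-2·4)/(12·100000) = 1/3750 rad
Load 3 — applied couple M₀=20 kN·m at a=18/5 m (b=L-a=12/5):
  θ_3 = (R_Ax²/2 - M_Ax - M₀(x-a))/EI  [x>a] with R_A=24/5, M_A=32/5 = ((24/5)·4²/2 - (32/5)·4 - 20·(4-(18/5)))/100000 = 3/62500 rad
Load 4 — point force P=16 kN at a=3 m (b=L-a=3):
  θ_4 = Pa²(L-x)(2bL-(3b+a)(L-x))/(2L³EI)  [x>a] = 16·3²·(6-4)·(2·3·6-(3·3+3)·(6-4))/(2·6³·100000) = 1/12500 rad
Superposition: θ = Σ θ_i = 127/375000 rad ≈ 0.000339 rad

θ(4) = 127/375000 rad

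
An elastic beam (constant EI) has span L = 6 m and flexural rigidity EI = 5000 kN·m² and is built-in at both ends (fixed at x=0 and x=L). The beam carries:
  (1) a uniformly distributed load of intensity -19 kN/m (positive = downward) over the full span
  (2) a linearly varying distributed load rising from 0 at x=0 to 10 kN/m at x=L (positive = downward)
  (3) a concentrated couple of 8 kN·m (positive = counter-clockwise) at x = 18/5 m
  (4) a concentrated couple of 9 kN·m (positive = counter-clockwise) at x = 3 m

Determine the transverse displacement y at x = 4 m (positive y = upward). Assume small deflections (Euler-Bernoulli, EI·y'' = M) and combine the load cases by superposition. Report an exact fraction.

y(4) = 16787/2250000 m

Load 1 — uniform load w=-19 kN/m over full span:
  y_1 = -wx²(L-x)²/(24EI) = -(-19)·4²·(6-4)²/(24·5000) = 19/1875 m
Load 2 — triangular load w₀=10 kN/m (0→w₀ over full span):
  y_2 = -w₀x²(L-x)²(x+2L)/(120LEI) = -10·4²·(6-4)²·(4+2·6)/(120·6·5000) = -16/5625 m
Load 3 — applied couple M₀=8 kN·m at a=18/5 m (b=L-a=12/5):
  y_3 = (R_Ax³/6 - M_Ax²/2 - M₀(x-a)²/2)/EI  [x>a] with R_A=48/25, M_A=64/25 = ((48/25)·4³/6 - (64/25)·4²/2 - 8·(4-(18/5))²/2)/5000 = -2/15625 m
Load 4 — applied couple M₀=9 kN·m at a=3 m (b=L-a=3):
  y_4 = (R_Ax³/6 - M_Ax²/2 - M₀(x-a)²/2)/EI  [x>a] with R_A=9/4, M_A=9/4 = ((9/4)·4³/6 - (9/4)·4²/2 - 9·(4-3)²/2)/5000 = 3/10000 m
Superposition: y = Σ y_i = 16787/2250000 m ≈ 0.007461 m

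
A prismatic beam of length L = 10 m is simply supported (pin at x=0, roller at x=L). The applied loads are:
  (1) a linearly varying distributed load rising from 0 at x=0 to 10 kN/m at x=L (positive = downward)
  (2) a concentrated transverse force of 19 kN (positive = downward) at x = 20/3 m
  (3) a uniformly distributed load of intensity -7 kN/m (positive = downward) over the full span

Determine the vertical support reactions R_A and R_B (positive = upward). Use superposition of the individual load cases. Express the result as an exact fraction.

R_A = -12 kN, R_B = 11 kN

Load 1 — triangular load w₀=10 kN/m (0→w₀ over full span):
  R_A = w₀L/6 = 10·10/6 = 50/3 kN
  R_B = w₀L/3 = 10·10/3 = 100/3 kN
Load 2 — point force P=19 kN at a=20/3 m (b=L-a=10/3):
  R_A = Pb/L = 19·(10/3)/10 = 19/3 kN
  R_B = Pa/L = 19·(20/3)/10 = 38/3 kN
Load 3 — uniform load w=-7 kN/m over full span:
  R_A = wL/2 = (-7)·10/2 = -35 kN
  R_B = wL/2 = (-7)·10/2 = -35 kN
Superposition: R_A = -12 kN, R_B = 11 kN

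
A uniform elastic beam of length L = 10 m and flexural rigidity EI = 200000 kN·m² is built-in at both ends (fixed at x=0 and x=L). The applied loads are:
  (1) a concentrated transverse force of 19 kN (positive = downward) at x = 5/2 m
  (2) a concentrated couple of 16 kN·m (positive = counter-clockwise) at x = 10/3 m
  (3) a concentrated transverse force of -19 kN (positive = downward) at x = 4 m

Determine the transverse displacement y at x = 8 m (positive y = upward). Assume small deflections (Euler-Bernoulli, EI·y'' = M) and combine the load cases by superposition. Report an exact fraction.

Load 1 — point force P=19 kN at a=5/2 m (b=L-a=15/2):
  y_1 = -Pa²(L-x)²(3bL-(3b+a)(L-x))/(6L³EI)  [x>a] = -19·(5/2)²·(10-8)²·(3·(15/2)·10-(3·(15/2)+(5/2))·(10-8))/(6·10³·200000) = -133/1920000 m
Load 2 — applied couple M₀=16 kN·m at a=10/3 m (b=L-a=20/3):
  y_2 = (R_Ax³/6 - M_Ax²/2 - M₀(x-a)²/2)/EI  [x>a] with R_A=32/15, M_A=0 = ((32/15)·8³/6 - 0·8²/2 - 16·(8-(10/3))²/2)/200000 = 11/281250 m
Load 3 — point force P=-19 kN at a=4 m (b=L-a=6):
  y_3 = -Pa²(L-x)²(3bL-(3b+a)(L-x))/(6L³EI)  [x>a] = -(-19)·4²·(10-8)²·(3·6·10-(3·6+4)·(10-8))/(6·10³·200000) = 323/2343750 m
Superposition: y = Σ y_i = 387553/3600000000 m ≈ 0.000108 m

y(8) = 387553/3600000000 m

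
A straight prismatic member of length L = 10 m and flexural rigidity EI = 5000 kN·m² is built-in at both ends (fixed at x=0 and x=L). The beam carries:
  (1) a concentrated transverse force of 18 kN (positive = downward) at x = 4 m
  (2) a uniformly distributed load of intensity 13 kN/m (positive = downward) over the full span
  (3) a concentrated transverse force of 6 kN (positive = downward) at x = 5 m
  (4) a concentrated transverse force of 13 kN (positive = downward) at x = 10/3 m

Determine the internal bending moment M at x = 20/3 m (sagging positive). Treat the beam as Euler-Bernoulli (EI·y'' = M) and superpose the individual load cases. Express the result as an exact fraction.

M(20/3) = 178427/4050 kN·m

Load 1 — point force P=18 kN at a=4 m (b=L-a=6):
  M_1 = Pa²(a+3b)(L-x)/L³ - Pa²b/L²  [x>a] = 18·4²·(4+3·6)·(10-(20/3))/10³ - 18·4²·6/10² = 96/25 kN·m
Load 2 — uniform load w=13 kN/m over full span:
  M_2 = wLx/2 - wL²/12 - wx²/2 = 13·10·(20/3)/2 - 13·10²/12 - 13·(20/3)²/2 = 325/9 kN·m
Load 3 — point force P=6 kN at a=5 m (b=L-a=5):
  M_3 = Pa²(a+3b)(L-x)/L³ - Pa²b/L²  [x>a] = 6·5²·(5+3·5)·(10-(20/3))/10³ - 6·5²·5/10² = 5/2 kN·m
Load 4 — point force P=13 kN at a=10/3 m (b=L-a=20/3):
  M_4 = Pa²(a+3b)(L-x)/L³ - Pa²b/L²  [x>a] = 13·(10/3)²·((10/3)+3·(20/3))·(10-(20/3))/10³ - 13·(10/3)²·(20/3)/10² = 130/81 kN·m
Superposition: M = Σ M_i = 178427/4050 kN·m ≈ 44.056049 kN·m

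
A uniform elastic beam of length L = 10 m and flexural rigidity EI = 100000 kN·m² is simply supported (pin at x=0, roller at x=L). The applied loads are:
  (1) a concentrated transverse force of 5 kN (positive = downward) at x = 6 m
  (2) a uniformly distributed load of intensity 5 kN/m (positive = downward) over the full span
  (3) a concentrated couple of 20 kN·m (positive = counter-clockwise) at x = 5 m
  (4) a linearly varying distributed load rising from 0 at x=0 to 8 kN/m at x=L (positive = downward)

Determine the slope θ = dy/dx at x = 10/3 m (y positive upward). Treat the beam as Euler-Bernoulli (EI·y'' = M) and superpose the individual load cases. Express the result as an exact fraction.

θ(10/3) = -12151/6075000 rad

Load 1 — point force P=5 kN at a=6 m (b=L-a=4):
  θ_1 = -Pb(L²-b²-3x²)/(6LEI)  [x≤a] = -5·4·(10²-4²-3·(10/3)²)/(6·10·100000) = -19/112500 rad
Load 2 — uniform load w=5 kN/m over full span:
  θ_2 = -w(L³-6Lx²+4x³)/(24EI) = -5·(10³-6·10·(10/3)²+4·(10/3)³)/(24·100000) = -13/12960 rad
Load 3 — applied couple M₀=20 kN·m at a=5 m (b=L-a=5):
  θ_3 = (M₀x²/(2L)+C₁)/EI  [x≤a] with C₁=M₀(3b²-L²)/(6L)=-25/3 = (20·(10/3)²/(2·10)+(-25/3))/100000 = 1/36000 rad
Load 4 — triangular load w₀=8 kN/m (0→w₀ over full span):
  θ_4 = -w₀(7L⁴-30L²x²+15x⁴)/(360LEI) = -8·(7·10⁴-30·10²·(10/3)²+15·(10/3)⁴)/(360·10·100000) = -26/30375 rad
Superposition: θ = Σ θ_i = -12151/6075000 rad ≈ -0.002000 rad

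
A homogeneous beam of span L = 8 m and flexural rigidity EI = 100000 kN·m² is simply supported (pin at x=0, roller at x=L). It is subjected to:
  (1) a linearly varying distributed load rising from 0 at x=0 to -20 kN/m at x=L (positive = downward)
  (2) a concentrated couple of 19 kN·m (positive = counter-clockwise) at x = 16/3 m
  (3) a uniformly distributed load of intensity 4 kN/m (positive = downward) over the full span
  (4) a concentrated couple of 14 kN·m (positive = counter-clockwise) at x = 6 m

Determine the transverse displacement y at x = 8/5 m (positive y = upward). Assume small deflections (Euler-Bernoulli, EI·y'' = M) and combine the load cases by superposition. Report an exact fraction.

Load 1 — triangular load w₀=-20 kN/m (0→w₀ over full span):
  y_1 = -w₀x(7L⁴-10L²x²+3x⁴)/(360LEI) = -(-20)·(8/5)·(7·8⁴-10·8²·(8/5)²+3·(8/5)⁴)/(360·8·100000) = 88064/29296875 m
Load 2 — applied couple M₀=19 kN·m at a=16/3 m (b=L-a=8/3):
  y_2 = (M₀x³/(6L)+C₁x)/EI  [x≤a] with C₁=M₀(3b²-L²)/(6L)=-152/9 = (19·(8/5)³/(6·8)+(-152/9)·(8/5))/100000 = -893/3515625 m
Load 3 — uniform load w=4 kN/m over full span:
  y_3 = -wx(L³-2Lx²+x³)/(24EI) = -4·(8/5)·(8³-2·8·(8/5)²+(8/5)³)/(24·100000) = -7424/5859375 m
Load 4 — applied couple M₀=14 kN·m at a=6 m (b=L-a=2):
  y_4 = (M₀x³/(6L)+C₁x)/EI  [x≤a] with C₁=M₀(3b²-L²)/(6L)=-91/6 = (14·(8/5)³/(6·8)+(-91/6)·(8/5))/100000 = -721/3125000 m
Superposition: y = Σ y_i = 881831/703125000 m ≈ 0.001254 m

y(8/5) = 881831/703125000 m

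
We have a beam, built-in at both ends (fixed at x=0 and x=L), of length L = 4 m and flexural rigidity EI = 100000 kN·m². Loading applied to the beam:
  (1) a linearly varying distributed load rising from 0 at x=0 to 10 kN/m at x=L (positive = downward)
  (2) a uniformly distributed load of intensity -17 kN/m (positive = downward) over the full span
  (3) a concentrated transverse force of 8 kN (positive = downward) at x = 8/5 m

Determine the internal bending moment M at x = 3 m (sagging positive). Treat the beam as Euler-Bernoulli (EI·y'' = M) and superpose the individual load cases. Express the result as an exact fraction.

M(3) = -2509/1500 kN·m

Load 1 — triangular load w₀=10 kN/m (0→w₀ over full span):
  M_1 = 3w₀Lx/20 - w₀L²/30 - w₀x³/(6L) = 3·10·4·3/20 - 10·4²/30 - 10·3³/(6·4) = 17/12 kN·m
Load 2 — uniform load w=-17 kN/m over full span:
  M_2 = wLx/2 - wL²/12 - wx²/2 = (-17)·4·3/2 - (-17)·4²/12 - (-17)·3²/2 = -17/6 kN·m
Load 3 — point force P=8 kN at a=8/5 m (b=L-a=12/5):
  M_3 = Pa²(a+3b)(L-x)/L³ - Pa²b/L²  [x>a] = 8·(8/5)²·((8/5)+3·(12/5))·(4-3)/4³ - 8·(8/5)²·(12/5)/4² = -32/125 kN·m
Superposition: M = Σ M_i = -2509/1500 kN·m ≈ -1.672667 kN·m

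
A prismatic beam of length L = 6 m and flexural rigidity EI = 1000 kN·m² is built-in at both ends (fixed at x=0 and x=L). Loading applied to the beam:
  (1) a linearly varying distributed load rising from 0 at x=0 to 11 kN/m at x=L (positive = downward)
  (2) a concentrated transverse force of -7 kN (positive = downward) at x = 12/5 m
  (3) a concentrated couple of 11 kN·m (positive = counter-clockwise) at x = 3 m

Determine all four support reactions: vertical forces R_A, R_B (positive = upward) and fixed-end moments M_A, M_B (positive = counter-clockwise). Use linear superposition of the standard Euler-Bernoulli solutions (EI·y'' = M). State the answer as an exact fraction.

R_A = 4057/500 kN, M_A = 4951/500 kN·m, R_B = 8943/500 kN, M_B = -6509/500 kN·m

Load 1 — triangular load w₀=11 kN/m (0→w₀ over full span):
  R_A = 3w₀L/20 = 3·11·6/20 = 99/10 kN
  M_A = w₀L²/30 = 11·6²/30 = 66/5 kN·m
  R_B = 7w₀L/20 = 7·11·6/20 = 231/10 kN
  M_B = -w₀L²/20 = -11·6²/20 = -99/5 kN·m
Load 2 — point force P=-7 kN at a=12/5 m (b=L-a=18/5):
  R_A = Pb²(3a+b)/L³ = (-7)·(18/5)²·(3·(12/5)+(18/5))/6³ = -567/125 kN
  M_A = Pab²/L² = (-7)·(12/5)·(18/5)²/6² = -756/125 kN·m
  R_B = Pa²(a+3b)/L³ = (-7)·(12/5)²·((12/5)+3·(18/5))/6³ = -308/125 kN
  M_B = -Pa²b/L² = -(-7)·(12/5)²·(18/5)/6² = 504/125 kN·m
Load 3 — applied couple M₀=11 kN·m at a=3 m (b=L-a=3):
  R_A = 6M₀ab/L³ = 6·11·3·3/6³ = 11/4 kN
  M_A = M₀b(2a-b)/L² = 11·3·(2·3-3)/6² = 11/4 kN·m
  R_B = -6M₀ab/L³ = -6·11·3·3/6³ = -11/4 kN
  M_B = M₀a(2b-a)/L² = 11·3·(2·3-3)/6² = 11/4 kN·m
Superposition: R_A = 4057/500 kN, M_A = 4951/500 kN·m, R_B = 8943/500 kN, M_B = -6509/500 kN·m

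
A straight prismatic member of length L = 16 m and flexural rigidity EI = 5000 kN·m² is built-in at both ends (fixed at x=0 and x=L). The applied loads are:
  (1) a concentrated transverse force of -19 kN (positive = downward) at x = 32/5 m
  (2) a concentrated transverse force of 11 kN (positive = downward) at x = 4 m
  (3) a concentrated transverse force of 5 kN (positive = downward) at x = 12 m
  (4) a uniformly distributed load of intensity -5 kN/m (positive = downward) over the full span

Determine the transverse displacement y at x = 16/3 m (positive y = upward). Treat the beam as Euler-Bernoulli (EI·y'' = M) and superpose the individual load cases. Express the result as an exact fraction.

y(16/3) = 3152452/18984375 m

Load 1 — point force P=-19 kN at a=32/5 m (b=L-a=48/5):
  y_1 = -Pb²x²(3aL-(3a+b)x)/(6L³EI)  [x≤a] = -(-19)·(48/5)²·(16/3)²·(3·(32/5)·16-(3·(32/5)+(48/5))·(16/3))/(6·16³·5000) = 4864/78125 m
Load 2 — point force P=11 kN at a=4 m (b=L-a=12):
  y_2 = -Pa²(L-x)²(3bL-(3b+a)(L-x))/(6L³EI)  [x>a] = -11·4²·(16-(16/3))²·(3·12·16-(3·12+4)·(16-(16/3)))/(6·16³·5000) = -1232/50625 m
Load 3 — point force P=5 kN at a=12 m (b=L-a=4):
  y_3 = -Pb²x²(3aL-(3a+b)x)/(6L³EI)  [x≤a] = -5·4²·(16/3)²·(3·12·16-(3·12+4)·(16/3))/(6·16³·5000) = -68/10125 m
Load 4 — uniform load w=-5 kN/m over full span:
  y_4 = -wx²(L-x)²/(24EI) = -(-5)·(16/3)²·(16-(16/3))²/(24·5000) = 4096/30375 m
Superposition: y = Σ y_i = 3152452/18984375 m ≈ 0.166055 m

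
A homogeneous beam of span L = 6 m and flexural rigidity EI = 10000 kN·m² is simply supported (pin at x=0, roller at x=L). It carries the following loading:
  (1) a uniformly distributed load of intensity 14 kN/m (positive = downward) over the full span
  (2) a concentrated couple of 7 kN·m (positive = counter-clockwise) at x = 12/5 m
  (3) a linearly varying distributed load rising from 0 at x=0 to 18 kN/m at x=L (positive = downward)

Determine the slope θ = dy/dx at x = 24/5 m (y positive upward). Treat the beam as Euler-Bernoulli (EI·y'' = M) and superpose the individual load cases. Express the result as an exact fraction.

θ(24/5) = 50749/3125000 rad

Load 1 — uniform load w=14 kN/m over full span:
  θ_1 = -w(L³-6Lx²+4x³)/(24EI) = -14·(6³-6·6·(24/5)²+4·(24/5)³)/(24·10000) = 6237/625000 rad
Load 2 — applied couple M₀=7 kN·m at a=12/5 m (b=L-a=18/5):
  θ_2 = (M₀x²/(2L)-M₀(x-a)+C₁)/EI  [x>a] with C₁=M₀(3b²-L²)/(6L)=14/25 = (7·(24/5)²/(2·6)-7·((24/5)-(12/5))+(14/25))/10000 = -7/25000 rad
Load 3 — triangular load w₀=18 kN/m (0→w₀ over full span):
  θ_3 = -w₀(7L⁴-30L²x²+15x⁴)/(360LEI) = -18·(7·6⁴-30·6²·(24/5)²+15·(24/5)⁴)/(360·6·10000) = 20439/3125000 rad
Superposition: θ = Σ θ_i = 50749/3125000 rad ≈ 0.016240 rad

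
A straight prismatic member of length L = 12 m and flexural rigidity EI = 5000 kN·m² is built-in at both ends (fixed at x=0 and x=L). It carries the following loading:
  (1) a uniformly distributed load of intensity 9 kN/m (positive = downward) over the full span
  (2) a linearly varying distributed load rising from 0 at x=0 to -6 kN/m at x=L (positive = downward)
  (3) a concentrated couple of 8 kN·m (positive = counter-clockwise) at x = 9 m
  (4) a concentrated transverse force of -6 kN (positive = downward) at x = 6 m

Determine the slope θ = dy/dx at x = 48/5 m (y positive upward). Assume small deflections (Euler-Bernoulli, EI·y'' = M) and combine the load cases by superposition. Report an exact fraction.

Load 1 — uniform load w=9 kN/m over full span:
  θ_1 = -wx(L-x)(L-2x)/(12EI) = -9·(48/5)·(12-(48/5))·(12-2·(48/5))/(12·5000) = 1944/78125 rad
Load 2 — triangular load w₀=-6 kN/m (0→w₀ over full span):
  θ_2 = -w₀(2x(L-x)(L-2x)(x+2L)+x²(L-x)²)/(120LEI) = -(-6)·(2·(48/5)·(12-(48/5))·(12-2·(48/5))·((48/5)+2·12)+(48/5)²·(12-(48/5))²)/(120·12·5000) = -3456/390625 rad
Load 3 — applied couple M₀=8 kN·m at a=9 m (b=L-a=3):
  θ_3 = (R_Ax²/2 - M_Ax - M₀(x-a))/EI  [x>a] with R_A=3/4, M_A=5/2 = ((3/4)·(48/5)²/2 - (5/2)·(48/5) - 8·((48/5)-9))/5000 = 18/15625 rad
Load 4 — point force P=-6 kN at a=6 m (b=L-a=6):
  θ_4 = Pa²(L-x)(2bL-(3b+a)(L-x))/(2L³EI)  [x>a] = (-6)·6²·(12-(48/5))·(2·6·12-(3·6+6)·(12-(48/5)))/(2·12³·5000) = -81/31250 rad
Superposition: θ = Σ θ_i = 11403/781250 rad ≈ 0.014596 rad

θ(48/5) = 11403/781250 rad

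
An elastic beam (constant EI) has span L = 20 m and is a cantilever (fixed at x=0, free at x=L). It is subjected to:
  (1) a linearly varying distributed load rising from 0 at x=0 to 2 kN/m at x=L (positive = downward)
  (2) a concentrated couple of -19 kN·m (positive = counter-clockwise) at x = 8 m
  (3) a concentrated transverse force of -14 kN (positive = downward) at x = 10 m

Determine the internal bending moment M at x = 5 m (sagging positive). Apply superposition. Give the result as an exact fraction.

Load 1 — triangular load w₀=2 kN/m (0→w₀ over full span):
  M_1 = w₀Lx/2 - w₀L²/3 - w₀x³/(6L) = 2·20·5/2 - 2·20²/3 - 2·5³/(6·20) = -675/4 kN·m
Load 2 — applied couple M₀=-19 kN·m at a=8 m (b=L-a=12):
  M_2 = M₀  [x≤a] = (-19) = -19 kN·m
Load 3 — point force P=-14 kN at a=10 m (b=L-a=10):
  M_3 = -P(a-x)  [x≤a] = -(-14)·(10-5) = 70 kN·m
Superposition: M = Σ M_i = -471/4 kN·m ≈ -117.750000 kN·m

M(5) = -471/4 kN·m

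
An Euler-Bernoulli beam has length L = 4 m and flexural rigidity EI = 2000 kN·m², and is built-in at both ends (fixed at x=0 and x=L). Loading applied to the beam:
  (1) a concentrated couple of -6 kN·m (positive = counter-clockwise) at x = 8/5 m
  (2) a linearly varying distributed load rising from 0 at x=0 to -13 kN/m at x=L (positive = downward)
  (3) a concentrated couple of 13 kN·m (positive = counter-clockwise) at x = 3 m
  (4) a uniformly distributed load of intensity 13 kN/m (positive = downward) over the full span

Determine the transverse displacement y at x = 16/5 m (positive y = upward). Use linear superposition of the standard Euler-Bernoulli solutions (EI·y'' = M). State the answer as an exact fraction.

y(16/5) = -289127/187500000 m

Load 1 — applied couple M₀=-6 kN·m at a=8/5 m (b=L-a=12/5):
  y_1 = (R_Ax³/6 - M_Ax²/2 - M₀(x-a)²/2)/EI  [x>a] with R_A=-54/25, M_A=-18/25 = ((-54/25)·(16/5)³/6 - (-18/25)·(16/5)²/2 - (-6)·((16/5)-(8/5))²/2)/2000 = -84/390625 m
Load 2 — triangular load w₀=-13 kN/m (0→w₀ over full span):
  y_2 = -w₀x²(L-x)²(x+2L)/(120LEI) = -(-13)·(16/5)²·(4-(16/5))²·((16/5)+2·4)/(120·4·2000) = 5824/5859375 m
Load 3 — applied couple M₀=13 kN·m at a=3 m (b=L-a=1):
  y_3 = (R_Ax³/6 - M_Ax²/2 - M₀(x-a)²/2)/EI  [x>a] with R_A=117/32, M_A=65/16 = ((117/32)·(16/5)³/6 - (65/16)·(16/5)²/2 - 13·((16/5)-3)²/2)/2000 = -273/500000 m
Load 4 — uniform load w=13 kN/m over full span:
  y_4 = -wx²(L-x)²/(24EI) = -13·(16/5)²·(4-(16/5))²/(24·2000) = -416/234375 m
Superposition: y = Σ y_i = -289127/187500000 m ≈ -0.001542 m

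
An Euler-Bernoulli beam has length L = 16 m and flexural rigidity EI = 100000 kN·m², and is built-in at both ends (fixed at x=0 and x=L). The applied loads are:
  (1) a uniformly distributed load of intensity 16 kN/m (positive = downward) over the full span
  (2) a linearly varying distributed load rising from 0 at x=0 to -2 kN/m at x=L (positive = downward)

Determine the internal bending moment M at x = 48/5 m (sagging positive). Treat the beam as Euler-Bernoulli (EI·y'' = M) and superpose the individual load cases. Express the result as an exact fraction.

Load 1 — uniform load w=16 kN/m over full span:
  M_1 = wLx/2 - wL²/12 - wx²/2 = 16·16·(48/5)/2 - 16·16²/12 - 16·(48/5)²/2 = 11264/75 kN·m
Load 2 — triangular load w₀=-2 kN/m (0→w₀ over full span):
  M_2 = 3w₀Lx/20 - w₀L²/30 - w₀x³/(6L) = 3·(-2)·16·(48/5)/20 - (-2)·16²/30 - (-2)·(48/5)³/(6·16) = -3968/375 kN·m
Superposition: M = Σ M_i = 52352/375 kN·m ≈ 139.605333 kN·m

M(48/5) = 52352/375 kN·m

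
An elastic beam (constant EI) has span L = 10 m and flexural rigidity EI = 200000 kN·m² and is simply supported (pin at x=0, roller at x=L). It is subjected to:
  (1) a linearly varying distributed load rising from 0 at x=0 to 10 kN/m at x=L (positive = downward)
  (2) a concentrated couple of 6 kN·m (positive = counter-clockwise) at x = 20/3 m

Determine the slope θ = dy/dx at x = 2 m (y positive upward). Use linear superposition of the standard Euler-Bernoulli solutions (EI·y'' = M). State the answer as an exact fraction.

θ(2) = -3763/4500000 rad

Load 1 — triangular load w₀=10 kN/m (0→w₀ over full span):
  θ_1 = -w₀(7L⁴-30L²x²+15x⁴)/(360LEI) = -10·(7·10⁴-30·10²·2²+15·2⁴)/(360·10·200000) = -91/112500 rad
Load 2 — applied couple M₀=6 kN·m at a=20/3 m (b=L-a=10/3):
  θ_2 = (M₀x²/(2L)+C₁)/EI  [x≤a] with C₁=M₀(3b²-L²)/(6L)=-20/3 = (6·2²/(2·10)+(-20/3))/200000 = -41/1500000 rad
Superposition: θ = Σ θ_i = -3763/4500000 rad ≈ -0.000836 rad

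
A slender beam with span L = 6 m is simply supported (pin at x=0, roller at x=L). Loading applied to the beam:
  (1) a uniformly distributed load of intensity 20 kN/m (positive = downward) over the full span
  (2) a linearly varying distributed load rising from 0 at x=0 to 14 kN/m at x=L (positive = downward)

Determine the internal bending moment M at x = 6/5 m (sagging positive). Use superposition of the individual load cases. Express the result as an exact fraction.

Load 1 — uniform load w=20 kN/m over full span:
  M_1 = wx(L-x)/2 = 20·(6/5)·(6-(6/5))/2 = 288/5 kN·m
Load 2 — triangular load w₀=14 kN/m (0→w₀ over full span):
  M_2 = w₀Lx/6 - w₀x³/(6L) = 14·6·(6/5)/6 - 14·(6/5)³/(6·6) = 2016/125 kN·m
Superposition: M = Σ M_i = 9216/125 kN·m ≈ 73.728000 kN·m

M(6/5) = 9216/125 kN·m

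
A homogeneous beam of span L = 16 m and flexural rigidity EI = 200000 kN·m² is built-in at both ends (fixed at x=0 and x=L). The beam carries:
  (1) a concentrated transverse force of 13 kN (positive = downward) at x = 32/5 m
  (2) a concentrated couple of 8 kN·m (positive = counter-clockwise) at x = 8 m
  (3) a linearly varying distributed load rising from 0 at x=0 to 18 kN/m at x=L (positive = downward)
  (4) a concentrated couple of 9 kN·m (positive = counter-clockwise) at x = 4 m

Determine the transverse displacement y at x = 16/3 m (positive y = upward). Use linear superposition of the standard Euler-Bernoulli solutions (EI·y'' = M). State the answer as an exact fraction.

Load 1 — point force P=13 kN at a=32/5 m (b=L-a=48/5):
  y_1 = -Pb²x²(3aL-(3a+b)x)/(6L³EI)  [x≤a] = -13·(48/5)²·(16/3)²·(3·(32/5)·16-(3·(32/5)+(48/5))·(16/3))/(6·16³·200000) = -416/390625 m
Load 2 — applied couple M₀=8 kN·m at a=8 m (b=L-a=8):
  y_2 = (R_Ax³/6 - M_Ax²/2)/EI  [x≤a] with R_A=3/4, M_A=2 = ((3/4)·(16/3)³/6 - 2·(16/3)²/2)/200000 = -4/84375 m
Load 3 — triangular load w₀=18 kN/m (0→w₀ over full span):
  y_3 = -w₀x²(L-x)²(x+2L)/(120LEI) = -18·(16/3)²·(16-(16/3))²·((16/3)+2·16)/(120·16·200000) = -7168/1265625 m
Load 4 — applied couple M₀=9 kN·m at a=4 m (b=L-a=12):
  y_4 = (R_Ax³/6 - M_Ax²/2 - M₀(x-a)²/2)/EI  [x>a] with R_A=81/128, M_A=-27/16 = ((81/128)·(16/3)³/6 - (-27/16)·(16/3)²/2 - 9·((16/3)-4)²/2)/200000 = 1/6250 m
Superposition: y = Σ y_i = -418667/63281250 m ≈ -0.006616 m

y(16/3) = -418667/63281250 m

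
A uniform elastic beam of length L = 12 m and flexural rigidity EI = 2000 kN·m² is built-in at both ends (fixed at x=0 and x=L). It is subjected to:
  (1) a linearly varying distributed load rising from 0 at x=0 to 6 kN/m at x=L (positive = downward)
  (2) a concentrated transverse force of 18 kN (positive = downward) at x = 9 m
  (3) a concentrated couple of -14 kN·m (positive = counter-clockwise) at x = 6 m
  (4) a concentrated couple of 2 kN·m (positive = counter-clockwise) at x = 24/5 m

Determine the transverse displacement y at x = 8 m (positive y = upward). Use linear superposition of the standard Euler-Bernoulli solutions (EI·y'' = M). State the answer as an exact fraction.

Load 1 — triangular load w₀=6 kN/m (0→w₀ over full span):
  y_1 = -w₀x²(L-x)²(x+2L)/(120LEI) = -6·8²·(12-8)²·(8+2·12)/(120·12·2000) = -128/1875 m
Load 2 — point force P=18 kN at a=9 m (b=L-a=3):
  y_2 = -Pb²x²(3aL-(3a+b)x)/(6L³EI)  [x≤a] = -18·3²·8²·(3·9·12-(3·9+3)·8)/(6·12³·2000) = -21/500 m
Load 3 — applied couple M₀=-14 kN·m at a=6 m (b=L-a=6):
  y_3 = (R_Ax³/6 - M_Ax²/2 - M₀(x-a)²/2)/EI  [x>a] with R_A=-7/4, M_A=-7/2 = ((-7/4)·8³/6 - (-7/2)·8²/2 - (-14)·(8-6)²/2)/2000 = -7/1500 m
Load 4 — applied couple M₀=2 kN·m at a=24/5 m (b=L-a=36/5):
  y_4 = (R_Ax³/6 - M_Ax²/2 - M₀(x-a)²/2)/EI  [x>a] with R_A=6/25, M_A=6/25 = ((6/25)·8³/6 - (6/25)·8²/2 - 2·(8-(24/5))²/2)/2000 = 4/3125 m
Superposition: y = Σ y_i = -2131/18750 m ≈ -0.113653 m

y(8) = -2131/18750 m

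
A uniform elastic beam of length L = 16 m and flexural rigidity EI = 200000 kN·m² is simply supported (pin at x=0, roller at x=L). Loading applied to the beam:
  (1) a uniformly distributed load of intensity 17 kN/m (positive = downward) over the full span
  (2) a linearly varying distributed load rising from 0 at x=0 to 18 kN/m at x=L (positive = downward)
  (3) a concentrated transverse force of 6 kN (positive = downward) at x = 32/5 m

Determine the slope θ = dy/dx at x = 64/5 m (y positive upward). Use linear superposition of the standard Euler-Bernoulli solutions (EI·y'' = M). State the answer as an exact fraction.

Load 1 — uniform load w=17 kN/m over full span:
  θ_1 = -w(L³-6Lx²+4x³)/(24EI) = -17·(16³-6·16·(64/5)²+4·(64/5)³)/(24·200000) = 4488/390625 rad
Load 2 — triangular load w₀=18 kN/m (0→w₀ over full span):
  θ_2 = -w₀(7L⁴-30L²x²+15x⁴)/(360LEI) = -18·(7·16⁴-30·16²·(64/5)²+15·(64/5)⁴)/(360·16·200000) = 12112/1953125 rad
Load 3 — point force P=6 kN at a=32/5 m (b=L-a=48/5):
  θ_3 = -Pa(2L²-6Lx+3x²+a²)/(6LEI)  [x>a] = -6·(32/5)·(2·16²-6·16·(64/5)+3·(64/5)²+(32/5)²)/(6·16·200000) = 144/390625 rad
Superposition: θ = Σ θ_i = 35272/1953125 rad ≈ 0.018059 rad

θ(64/5) = 35272/1953125 rad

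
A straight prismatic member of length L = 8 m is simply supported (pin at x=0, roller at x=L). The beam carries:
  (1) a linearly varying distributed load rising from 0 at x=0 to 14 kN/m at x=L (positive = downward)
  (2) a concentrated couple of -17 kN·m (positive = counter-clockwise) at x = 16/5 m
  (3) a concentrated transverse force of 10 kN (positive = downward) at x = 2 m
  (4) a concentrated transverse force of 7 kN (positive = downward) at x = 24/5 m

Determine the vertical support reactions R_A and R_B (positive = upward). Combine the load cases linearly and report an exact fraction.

R_A = 3221/120 kN, R_B = 5539/120 kN

Load 1 — triangular load w₀=14 kN/m (0→w₀ over full span):
  R_A = w₀L/6 = 14·8/6 = 56/3 kN
  R_B = w₀L/3 = 14·8/3 = 112/3 kN
Load 2 — applied couple M₀=-17 kN·m at a=16/5 m (b=L-a=24/5):
  R_A = M₀/L = (-17)/8 = -17/8 kN
  R_B = -M₀/L = -(-17)/8 = 17/8 kN
Load 3 — point force P=10 kN at a=2 m (b=L-a=6):
  R_A = Pb/L = 10·6/8 = 15/2 kN
  R_B = Pa/L = 10·2/8 = 5/2 kN
Load 4 — point force P=7 kN at a=24/5 m (b=L-a=16/5):
  R_A = Pb/L = 7·(16/5)/8 = 14/5 kN
  R_B = Pa/L = 7·(24/5)/8 = 21/5 kN
Superposition: R_A = 3221/120 kN, R_B = 5539/120 kN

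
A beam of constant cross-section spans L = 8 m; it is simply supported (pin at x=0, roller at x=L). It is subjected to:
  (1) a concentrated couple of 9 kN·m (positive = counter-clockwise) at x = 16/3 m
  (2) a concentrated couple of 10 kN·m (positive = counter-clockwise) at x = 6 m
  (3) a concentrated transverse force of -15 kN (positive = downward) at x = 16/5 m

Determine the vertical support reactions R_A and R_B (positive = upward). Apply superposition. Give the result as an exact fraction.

R_A = -53/8 kN, R_B = -67/8 kN

Load 1 — applied couple M₀=9 kN·m at a=16/3 m (b=L-a=8/3):
  R_A = M₀/L = 9/8 kN
  R_B = -M₀/L = -9/8 kN
Load 2 — applied couple M₀=10 kN·m at a=6 m (b=L-a=2):
  R_A = M₀/L = 10/8 = 5/4 kN
  R_B = -M₀/L = -10/8 = -5/4 kN
Load 3 — point force P=-15 kN at a=16/5 m (b=L-a=24/5):
  R_A = Pb/L = (-15)·(24/5)/8 = -9 kN
  R_B = Pa/L = (-15)·(16/5)/8 = -6 kN
Superposition: R_A = -53/8 kN, R_B = -67/8 kN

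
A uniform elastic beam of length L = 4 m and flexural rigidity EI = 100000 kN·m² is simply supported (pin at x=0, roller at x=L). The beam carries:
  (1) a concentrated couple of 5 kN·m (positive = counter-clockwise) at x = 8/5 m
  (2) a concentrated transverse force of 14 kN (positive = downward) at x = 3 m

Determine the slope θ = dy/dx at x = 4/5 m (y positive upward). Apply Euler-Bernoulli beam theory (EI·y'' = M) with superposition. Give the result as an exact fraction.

θ(4/5) = -2089/30000000 rad

Load 1 — applied couple M₀=5 kN·m at a=8/5 m (b=L-a=12/5):
  θ_1 = (M₀x²/(2L)+C₁)/EI  [x≤a] with C₁=M₀(3b²-L²)/(6L)=4/15 = (5·(4/5)²/(2·4)+(4/15))/100000 = 1/150000 rad
Load 2 — point force P=14 kN at a=3 m (b=L-a=1):
  θ_2 = -Pb(L²-b²-3x²)/(6LEI)  [x≤a] = -14·1·(4²-1²-3·(4/5)²)/(6·4·100000) = -763/10000000 rad
Superposition: θ = Σ θ_i = -2089/30000000 rad ≈ -0.000070 rad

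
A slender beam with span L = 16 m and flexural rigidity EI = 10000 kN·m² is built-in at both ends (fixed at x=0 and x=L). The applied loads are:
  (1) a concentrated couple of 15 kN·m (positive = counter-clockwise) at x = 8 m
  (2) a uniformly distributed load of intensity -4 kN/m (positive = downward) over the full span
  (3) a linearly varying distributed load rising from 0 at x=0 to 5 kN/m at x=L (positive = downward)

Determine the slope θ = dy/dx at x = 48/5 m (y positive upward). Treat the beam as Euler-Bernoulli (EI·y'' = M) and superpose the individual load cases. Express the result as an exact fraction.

θ(48/5) = -437/156250 rad

Load 1 — applied couple M₀=15 kN·m at a=8 m (b=L-a=8):
  θ_1 = (R_Ax²/2 - M_Ax - M₀(x-a))/EI  [x>a] with R_A=45/32, M_A=15/4 = ((45/32)·(48/5)²/2 - (15/4)·(48/5) - 15·((48/5)-8))/10000 = 3/6250 rad
Load 2 — uniform load w=-4 kN/m over full span:
  θ_2 = -wx(L-x)(L-2x)/(12EI) = -(-4)·(48/5)·(16-(48/5))·(16-2·(48/5))/(12·10000) = -512/78125 rad
Load 3 — triangular load w₀=5 kN/m (0→w₀ over full span):
  θ_3 = -w₀(2x(L-x)(L-2x)(x+2L)+x²(L-x)²)/(120LEI) = -5·(2·(48/5)·(16-(48/5))·(16-2·(48/5))·((48/5)+2·16)+(48/5)²·(16-(48/5))²)/(120·16·10000) = 256/78125 rad
Superposition: θ = Σ θ_i = -437/156250 rad ≈ -0.002797 rad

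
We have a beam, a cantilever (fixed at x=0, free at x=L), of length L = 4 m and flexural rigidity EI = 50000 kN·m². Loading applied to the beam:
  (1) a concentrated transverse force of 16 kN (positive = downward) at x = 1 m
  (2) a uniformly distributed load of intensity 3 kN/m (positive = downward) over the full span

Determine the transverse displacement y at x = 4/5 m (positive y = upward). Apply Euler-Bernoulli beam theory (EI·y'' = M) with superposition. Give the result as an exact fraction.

y(4/5) = -1226/5859375 m

Load 1 — point force P=16 kN at a=1 m (b=L-a=3):
  y_1 = -Px²(3a-x)/(6EI)  [x≤a] = -16·(4/5)²·(3·1-(4/5))/(6·50000) = -88/1171875 m
Load 2 — uniform load w=3 kN/m over full span:
  y_2 = -wx²(x²-4Lx+6L²)/(24EI) = -3·(4/5)²·((4/5)²-4·4·(4/5)+6·4²)/(24·50000) = -262/1953125 m
Superposition: y = Σ y_i = -1226/5859375 m ≈ -0.000209 m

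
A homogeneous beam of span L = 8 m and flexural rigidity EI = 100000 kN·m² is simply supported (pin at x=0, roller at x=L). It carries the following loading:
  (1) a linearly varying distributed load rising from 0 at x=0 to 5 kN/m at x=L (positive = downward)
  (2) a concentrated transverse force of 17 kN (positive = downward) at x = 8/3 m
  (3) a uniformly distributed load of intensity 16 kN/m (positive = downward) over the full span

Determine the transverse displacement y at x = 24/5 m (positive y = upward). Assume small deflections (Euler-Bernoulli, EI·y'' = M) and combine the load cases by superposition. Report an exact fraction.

y(24/5) = -8566336/791015625 m

Load 1 — triangular load w₀=5 kN/m (0→w₀ over full span):
  y_1 = -w₀x(7L⁴-10L²x²+3x⁴)/(360LEI) = -5·(24/5)·(7·8⁴-10·8²·(24/5)²+3·(24/5)⁴)/(360·8·100000) = -37888/29296875 m
Load 2 — point force P=17 kN at a=8/3 m (b=L-a=16/3):
  y_2 = -Pa(L-x)(2Lx-a²-x²)/(6LEI)  [x>a] = -17·(8/3)·(8-(24/5))·(2·8·(24/5)-(8/3)²-(24/5)²)/(6·8·100000) = -44608/31640625 m
Load 3 — uniform load w=16 kN/m over full span:
  y_3 = -wx(L³-2Lx²+x³)/(24EI) = -16·(24/5)·(8³-2·8·(24/5)²+(24/5)³)/(24·100000) = -15872/1953125 m
Superposition: y = Σ y_i = -8566336/791015625 m ≈ -0.010830 m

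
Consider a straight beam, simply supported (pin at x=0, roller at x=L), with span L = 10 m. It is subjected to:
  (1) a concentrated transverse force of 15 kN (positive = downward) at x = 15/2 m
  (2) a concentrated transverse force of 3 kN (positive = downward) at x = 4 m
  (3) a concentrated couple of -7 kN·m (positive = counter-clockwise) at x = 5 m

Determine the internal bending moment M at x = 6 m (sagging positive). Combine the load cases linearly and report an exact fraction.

M(6) = 301/10 kN·m

Load 1 — point force P=15 kN at a=15/2 m (b=L-a=5/2):
  M_1 = Pbx/L  [x≤a] = 15·(5/2)·6/10 = 45/2 kN·m
Load 2 — point force P=3 kN at a=4 m (b=L-a=6):
  M_2 = Pa(L-x)/L  [x>a] = 3·4·(10-6)/10 = 24/5 kN·m
Load 3 — applied couple M₀=-7 kN·m at a=5 m (b=L-a=5):
  M_3 = M₀x/L - M₀  [x>a] = (-7)·6/10 - (-7) = 14/5 kN·m
Superposition: M = Σ M_i = 301/10 kN·m ≈ 30.100000 kN·m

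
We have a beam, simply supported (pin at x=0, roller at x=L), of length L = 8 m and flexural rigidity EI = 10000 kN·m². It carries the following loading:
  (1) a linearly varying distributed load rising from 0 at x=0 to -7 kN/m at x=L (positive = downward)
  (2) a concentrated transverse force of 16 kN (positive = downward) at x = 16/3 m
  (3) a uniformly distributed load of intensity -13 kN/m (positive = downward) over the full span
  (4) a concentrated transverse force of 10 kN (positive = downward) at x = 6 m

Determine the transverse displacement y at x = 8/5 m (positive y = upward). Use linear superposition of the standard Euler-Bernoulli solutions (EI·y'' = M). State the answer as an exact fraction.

y(8/5) = 63507571/1582031250 m

Load 1 — triangular load w₀=-7 kN/m (0→w₀ over full span):
  y_1 = -w₀x(7L⁴-10L²x²+3x⁴)/(360LEI) = -(-7)·(8/5)·(7·8⁴-10·8²·(8/5)²+3·(8/5)⁴)/(360·8·10000) = 308224/29296875 m
Load 2 — point force P=16 kN at a=16/3 m (b=L-a=8/3):
  y_2 = -Pbx(L²-b²-x²)/(6LEI)  [x≤a] = -16·(8/3)·(8/5)·(8²-(8/3)²-(8/5)²)/(6·8·10000) = -48896/6328125 m
Load 3 — uniform load w=-13 kN/m over full span:
  y_3 = -wx(L³-2Lx²+x³)/(24EI) = -(-13)·(8/5)·(8³-2·8·(8/5)²+(8/5)³)/(24·10000) = 48256/1171875 m
Load 4 — point force P=10 kN at a=6 m (b=L-a=2):
  y_4 = -Pbx(L²-b²-x²)/(6LEI)  [x≤a] = -10·2·(8/5)·(8²-2²-(8/5)²)/(6·8·10000) = -359/93750 m
Superposition: y = Σ y_i = 63507571/1582031250 m ≈ 0.040143 m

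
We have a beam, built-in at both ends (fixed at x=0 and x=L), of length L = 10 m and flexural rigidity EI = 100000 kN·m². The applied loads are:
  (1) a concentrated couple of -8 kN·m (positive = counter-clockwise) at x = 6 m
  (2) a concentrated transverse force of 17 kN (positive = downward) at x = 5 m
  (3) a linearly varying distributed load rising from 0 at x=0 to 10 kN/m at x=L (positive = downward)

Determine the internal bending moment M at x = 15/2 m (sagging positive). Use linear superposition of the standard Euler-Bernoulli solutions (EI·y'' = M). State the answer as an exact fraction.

M(15/2) = 12929/1200 kN·m

Load 1 — applied couple M₀=-8 kN·m at a=6 m (b=L-a=4):
  M_1 = R_Ax - M_A - M₀  [x>a] with R_A=-144/125, M_A=-64/25 = (-144/125)·(15/2) - (-64/25) - (-8) = 48/25 kN·m
Load 2 — point force P=17 kN at a=5 m (b=L-a=5):
  M_2 = Pa²(a+3b)(L-x)/L³ - Pa²b/L²  [x>a] = 17·5²·(5+3·5)·(10-(15/2))/10³ - 17·5²·5/10² = 0 kN·m
Load 3 — triangular load w₀=10 kN/m (0→w₀ over full span):
  M_3 = 3w₀Lx/20 - w₀L²/30 - w₀x³/(6L) = 3·10·10·(15/2)/20 - 10·10²/30 - 10·(15/2)³/(6·10) = 425/48 kN·m
Superposition: M = Σ M_i = 12929/1200 kN·m ≈ 10.774167 kN·m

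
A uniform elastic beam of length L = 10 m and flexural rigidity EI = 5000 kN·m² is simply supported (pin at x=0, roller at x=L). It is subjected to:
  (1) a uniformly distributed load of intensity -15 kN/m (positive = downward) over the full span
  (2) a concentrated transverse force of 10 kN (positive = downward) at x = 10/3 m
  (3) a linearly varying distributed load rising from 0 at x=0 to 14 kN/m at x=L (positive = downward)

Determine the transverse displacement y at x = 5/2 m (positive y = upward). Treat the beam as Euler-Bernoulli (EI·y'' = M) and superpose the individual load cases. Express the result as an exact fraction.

y(5/2) = 21025/165888 m

Load 1 — uniform load w=-15 kN/m over full span:
  y_1 = -wx(L³-2Lx²+x³)/(24EI) = -(-15)·(5/2)·(10³-2·10·(5/2)²+(5/2)³)/(24·5000) = 285/1024 m
Load 2 — point force P=10 kN at a=10/3 m (b=L-a=20/3):
  y_2 = -Pbx(L²-b²-x²)/(6LEI)  [x≤a] = -10·(20/3)·(5/2)·(10²-(20/3)²-(5/2)²)/(6·10·5000) = -71/2592 m
Load 3 — triangular load w₀=14 kN/m (0→w₀ over full span):
  y_3 = -w₀x(7L⁴-10L²x²+3x⁴)/(360LEI) = -14·(5/2)·(7·10⁴-10·10²·(5/2)²+3·(5/2)⁴)/(360·10·5000) = -763/6144 m
Superposition: y = Σ y_i = 21025/165888 m ≈ 0.126742 m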